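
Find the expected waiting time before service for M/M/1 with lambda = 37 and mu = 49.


rho = 37/49; Wq = rho/(mu - lambda) = 0.0629 hours

0.0629 hours


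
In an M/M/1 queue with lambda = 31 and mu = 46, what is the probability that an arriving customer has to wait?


P(wait) = rho = lambda/mu = 31/46 = 0.6739

0.6739


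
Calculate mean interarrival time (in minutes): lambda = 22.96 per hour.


Mean interarrival time = 60/lambda = 60/22.96 = 2.61 minutes

2.61 minutes


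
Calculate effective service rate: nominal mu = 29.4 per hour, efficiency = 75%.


Effective rate = mu * efficiency = 29.4 * 0.75 = 22.05 per hour

22.05 per hour


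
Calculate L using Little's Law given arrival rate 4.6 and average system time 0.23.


L = lambda * W = 4.6 * 0.23 = 1.06

1.06


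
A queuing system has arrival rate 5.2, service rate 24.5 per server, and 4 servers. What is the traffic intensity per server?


rho = lambda / (c * mu) = 5.2 / (4 * 24.5) = 0.0531

0.0531


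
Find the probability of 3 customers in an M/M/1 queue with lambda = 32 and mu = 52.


rho = 32/52; P(n) = (1-rho)*rho^n = (1-32/52)*(32/52)^3 = 0.0896

0.0896


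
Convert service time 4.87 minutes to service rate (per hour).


mu = 60 / avg_service_time = 60 / 4.87 = 12.32 per hour

12.32 per hour


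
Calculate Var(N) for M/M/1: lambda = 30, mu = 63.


rho = 30/63; Var(N) = rho/(1-rho)^2 = 1.74

1.74


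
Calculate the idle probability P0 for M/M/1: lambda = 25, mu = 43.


P0 = 1 - rho = 1 - 25/43 = 0.4186

0.4186


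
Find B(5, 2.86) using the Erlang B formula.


B(N,A) = (A^N/N!) / sum(A^k/k!, k=0..N) with N=5, A=2.86 = 0.0982

0.0982


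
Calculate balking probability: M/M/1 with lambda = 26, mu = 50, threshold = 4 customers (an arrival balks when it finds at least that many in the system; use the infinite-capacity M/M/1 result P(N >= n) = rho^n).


P(N >= 4) = rho^4 = (26/50)^4 = 0.0731

0.0731


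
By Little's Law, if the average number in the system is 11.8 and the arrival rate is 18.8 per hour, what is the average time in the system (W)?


W = L / lambda = 11.8 / 18.8 = 0.6277 hours

0.6277 hours


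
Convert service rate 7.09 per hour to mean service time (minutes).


Mean service time = 60/mu = 60/7.09 = 8.46 minutes

8.46 minutes


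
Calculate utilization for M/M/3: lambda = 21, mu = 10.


rho = lambda/(c*mu) = 21/(3*10) = 0.7

0.7


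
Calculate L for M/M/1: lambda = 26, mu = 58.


rho = 26/58; L = rho/(1-rho) = 0.81

0.81


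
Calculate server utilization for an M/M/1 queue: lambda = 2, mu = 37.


rho = lambda/mu = 2/37 = 0.0541

0.0541


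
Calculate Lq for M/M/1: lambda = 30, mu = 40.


rho = 30/40; Lq = rho^2/(1-rho) = 2.25

2.25


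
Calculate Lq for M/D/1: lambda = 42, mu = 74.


M/D/1: Lq = rho^2 / (2*(1-rho)) where rho = 42/74; Lq = 0.37

0.37


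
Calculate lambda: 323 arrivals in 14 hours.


lambda = total arrivals / time = 323 / 14 = 23.07 per hour

23.07 per hour


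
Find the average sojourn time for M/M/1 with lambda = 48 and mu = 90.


W = 1/(mu - lambda) = 1/(90 - 48) = 0.0238 hours

0.0238 hours


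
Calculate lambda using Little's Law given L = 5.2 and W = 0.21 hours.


lambda = L / W = 5.2 / 0.21 = 24.76 per hour

24.76 per hour


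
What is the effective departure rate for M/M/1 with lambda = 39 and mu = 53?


For a stable queue (lambda < mu), throughput = lambda = 39 per hour

39 per hour


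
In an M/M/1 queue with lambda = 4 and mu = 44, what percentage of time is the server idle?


Idle fraction = (1 - rho) * 100 = (1 - 4/44) * 100 = 90.9%

90.9%


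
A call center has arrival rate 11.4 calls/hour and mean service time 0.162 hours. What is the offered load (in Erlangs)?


Offered load a = lambda * E[S] = 11.4 * 0.162 = 1.85 Erlangs

1.85 Erlangs


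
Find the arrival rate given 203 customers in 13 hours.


lambda = total arrivals / time = 203 / 13 = 15.62 per hour

15.62 per hour


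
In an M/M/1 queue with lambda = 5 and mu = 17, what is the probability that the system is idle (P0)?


P0 = 1 - rho = 1 - 5/17 = 0.7059

0.7059


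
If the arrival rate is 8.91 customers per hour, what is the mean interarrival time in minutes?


Mean interarrival time = 60/lambda = 60/8.91 = 6.73 minutes

6.73 minutes


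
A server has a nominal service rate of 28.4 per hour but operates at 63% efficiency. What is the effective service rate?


Effective rate = mu * efficiency = 28.4 * 0.63 = 17.89 per hour

17.89 per hour


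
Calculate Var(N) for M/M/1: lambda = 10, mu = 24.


rho = 10/24; Var(N) = rho/(1-rho)^2 = 1.22

1.22


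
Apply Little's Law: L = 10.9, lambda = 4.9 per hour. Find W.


W = L / lambda = 10.9 / 4.9 = 2.2245 hours

2.2245 hours


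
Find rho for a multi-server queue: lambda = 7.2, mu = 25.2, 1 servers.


rho = lambda / (c * mu) = 7.2 / (1 * 25.2) = 0.2857

0.2857


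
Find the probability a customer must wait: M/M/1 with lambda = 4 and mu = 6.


P(wait) = rho = lambda/mu = 4/6 = 0.6667

0.6667


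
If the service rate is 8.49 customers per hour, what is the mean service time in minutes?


Mean service time = 60/mu = 60/8.49 = 7.07 minutes

7.07 minutes


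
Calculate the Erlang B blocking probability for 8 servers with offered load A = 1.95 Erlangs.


B(N,A) = (A^N/N!) / sum(A^k/k!, k=0..N) with N=8, A=1.95 = 0.0007

0.0007


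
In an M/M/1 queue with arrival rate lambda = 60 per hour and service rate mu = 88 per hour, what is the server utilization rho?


rho = lambda/mu = 60/88 = 0.6818

0.6818


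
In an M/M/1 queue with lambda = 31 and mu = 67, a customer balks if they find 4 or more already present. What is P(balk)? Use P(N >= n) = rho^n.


P(N >= 4) = rho^4 = (31/67)^4 = 0.0458

0.0458


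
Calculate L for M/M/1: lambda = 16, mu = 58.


rho = 16/58; L = rho/(1-rho) = 0.38

0.38


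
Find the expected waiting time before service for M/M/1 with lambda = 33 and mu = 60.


rho = 33/60; Wq = rho/(mu - lambda) = 0.0204 hours

0.0204 hours


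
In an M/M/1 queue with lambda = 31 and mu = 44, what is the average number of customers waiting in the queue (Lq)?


rho = 31/44; Lq = rho^2/(1-rho) = 1.68

1.68


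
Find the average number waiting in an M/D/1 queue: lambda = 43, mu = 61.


M/D/1: Lq = rho^2 / (2*(1-rho)) where rho = 43/61; Lq = 0.84

0.84


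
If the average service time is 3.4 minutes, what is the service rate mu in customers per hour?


mu = 60 / avg_service_time = 60 / 3.4 = 17.65 per hour

17.65 per hour


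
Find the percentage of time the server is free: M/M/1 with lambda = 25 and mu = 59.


Idle fraction = (1 - rho) * 100 = (1 - 25/59) * 100 = 57.6%

57.6%


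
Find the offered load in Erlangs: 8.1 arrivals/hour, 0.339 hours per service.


Offered load a = lambda * E[S] = 8.1 * 0.339 = 2.75 Erlangs

2.75 Erlangs


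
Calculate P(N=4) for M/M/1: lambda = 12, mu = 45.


rho = 12/45; P(n) = (1-rho)*rho^n = (1-12/45)*(12/45)^4 = 0.0037

0.0037


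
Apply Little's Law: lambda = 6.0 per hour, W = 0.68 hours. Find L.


L = lambda * W = 6.0 * 0.68 = 4.08

4.08


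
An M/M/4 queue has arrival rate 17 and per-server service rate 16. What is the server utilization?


rho = lambda/(c*mu) = 17/(4*16) = 0.2656

0.2656


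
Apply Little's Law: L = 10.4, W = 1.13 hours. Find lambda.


lambda = L / W = 10.4 / 1.13 = 9.2 per hour

9.2 per hour


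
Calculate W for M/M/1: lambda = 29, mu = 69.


W = 1/(mu - lambda) = 1/(69 - 29) = 0.025 hours

0.025 hours


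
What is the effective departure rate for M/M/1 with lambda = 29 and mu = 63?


For a stable queue (lambda < mu), throughput = lambda = 29 per hour

29 per hour


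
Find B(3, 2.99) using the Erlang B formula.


B(N,A) = (A^N/N!) / sum(A^k/k!, k=0..N) with N=3, A=2.99 = 0.345

0.345


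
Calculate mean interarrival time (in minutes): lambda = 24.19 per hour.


Mean interarrival time = 60/lambda = 60/24.19 = 2.48 minutes

2.48 minutes


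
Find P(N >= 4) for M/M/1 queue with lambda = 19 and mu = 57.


P(N >= 4) = rho^4 = (19/57)^4 = 0.0123

0.0123


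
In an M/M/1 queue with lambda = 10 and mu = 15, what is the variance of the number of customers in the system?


rho = 10/15; Var(N) = rho/(1-rho)^2 = 6.0

6.0


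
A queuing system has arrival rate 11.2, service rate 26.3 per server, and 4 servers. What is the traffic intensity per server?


rho = lambda / (c * mu) = 11.2 / (4 * 26.3) = 0.1065

0.1065


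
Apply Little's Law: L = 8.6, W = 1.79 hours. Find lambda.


lambda = L / W = 8.6 / 1.79 = 4.8 per hour

4.8 per hour


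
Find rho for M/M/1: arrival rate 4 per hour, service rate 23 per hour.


rho = lambda/mu = 4/23 = 0.1739

0.1739


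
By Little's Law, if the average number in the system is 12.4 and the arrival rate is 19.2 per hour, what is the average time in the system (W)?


W = L / lambda = 12.4 / 19.2 = 0.6458 hours

0.6458 hours


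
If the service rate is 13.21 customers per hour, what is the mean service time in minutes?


Mean service time = 60/mu = 60/13.21 = 4.54 minutes

4.54 minutes


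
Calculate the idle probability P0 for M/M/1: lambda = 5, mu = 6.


P0 = 1 - rho = 1 - 5/6 = 0.1667

0.1667


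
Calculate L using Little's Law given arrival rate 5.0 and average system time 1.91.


L = lambda * W = 5.0 * 1.91 = 9.55

9.55


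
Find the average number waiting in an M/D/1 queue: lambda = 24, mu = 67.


M/D/1: Lq = rho^2 / (2*(1-rho)) where rho = 24/67; Lq = 0.1

0.1


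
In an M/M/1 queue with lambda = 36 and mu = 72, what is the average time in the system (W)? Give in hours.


W = 1/(mu - lambda) = 1/(72 - 36) = 0.0278 hours

0.0278 hours


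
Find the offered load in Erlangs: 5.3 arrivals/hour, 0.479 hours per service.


Offered load a = lambda * E[S] = 5.3 * 0.479 = 2.54 Erlangs

2.54 Erlangs


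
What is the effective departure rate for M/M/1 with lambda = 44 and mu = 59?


For a stable queue (lambda < mu), throughput = lambda = 44 per hour

44 per hour


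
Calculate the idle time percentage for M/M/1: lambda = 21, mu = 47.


Idle fraction = (1 - rho) * 100 = (1 - 21/47) * 100 = 55.3%

55.3%


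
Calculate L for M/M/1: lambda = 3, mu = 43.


rho = 3/43; L = rho/(1-rho) = 0.07

0.07


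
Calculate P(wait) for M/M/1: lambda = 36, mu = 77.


P(wait) = rho = lambda/mu = 36/77 = 0.4675

0.4675


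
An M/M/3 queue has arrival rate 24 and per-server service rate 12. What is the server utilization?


rho = lambda/(c*mu) = 24/(3*12) = 0.6667

0.6667


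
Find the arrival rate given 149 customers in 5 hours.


lambda = total arrivals / time = 149 / 5 = 29.8 per hour

29.8 per hour


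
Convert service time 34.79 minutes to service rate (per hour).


mu = 60 / avg_service_time = 60 / 34.79 = 1.72 per hour

1.72 per hour


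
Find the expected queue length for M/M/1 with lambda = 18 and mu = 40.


rho = 18/40; Lq = rho^2/(1-rho) = 0.37

0.37


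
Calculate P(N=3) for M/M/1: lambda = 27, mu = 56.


rho = 27/56; P(n) = (1-rho)*rho^n = (1-27/56)*(27/56)^3 = 0.058

0.058


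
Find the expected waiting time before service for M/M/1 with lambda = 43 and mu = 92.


rho = 43/92; Wq = rho/(mu - lambda) = 0.0095 hours

0.0095 hours


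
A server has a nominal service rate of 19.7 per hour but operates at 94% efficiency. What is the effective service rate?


Effective rate = mu * efficiency = 19.7 * 0.94 = 18.52 per hour

18.52 per hour


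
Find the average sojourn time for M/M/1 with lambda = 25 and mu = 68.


W = 1/(mu - lambda) = 1/(68 - 25) = 0.0233 hours

0.0233 hours


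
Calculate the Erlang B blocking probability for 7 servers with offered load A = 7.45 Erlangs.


B(N,A) = (A^N/N!) / sum(A^k/k!, k=0..N) with N=7, A=7.45 = 0.2762

0.2762


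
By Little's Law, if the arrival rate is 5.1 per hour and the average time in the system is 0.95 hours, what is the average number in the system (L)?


L = lambda * W = 5.1 * 0.95 = 4.85

4.85


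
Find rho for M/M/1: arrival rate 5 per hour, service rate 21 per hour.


rho = lambda/mu = 5/21 = 0.2381

0.2381


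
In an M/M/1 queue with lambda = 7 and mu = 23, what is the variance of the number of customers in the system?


rho = 7/23; Var(N) = rho/(1-rho)^2 = 0.63

0.63


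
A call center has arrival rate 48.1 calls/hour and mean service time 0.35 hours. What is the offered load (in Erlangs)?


Offered load a = lambda * E[S] = 48.1 * 0.35 = 16.84 Erlangs

16.84 Erlangs


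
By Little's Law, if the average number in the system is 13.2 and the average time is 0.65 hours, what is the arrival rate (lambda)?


lambda = L / W = 13.2 / 0.65 = 20.31 per hour

20.31 per hour


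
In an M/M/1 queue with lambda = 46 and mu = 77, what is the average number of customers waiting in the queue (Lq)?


rho = 46/77; Lq = rho^2/(1-rho) = 0.89

0.89


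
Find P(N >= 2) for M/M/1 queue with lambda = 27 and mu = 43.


P(N >= 2) = rho^2 = (27/43)^2 = 0.3943

0.3943


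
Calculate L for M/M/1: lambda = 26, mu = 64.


rho = 26/64; L = rho/(1-rho) = 0.68

0.68


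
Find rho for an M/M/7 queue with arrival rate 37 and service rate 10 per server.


rho = lambda/(c*mu) = 37/(7*10) = 0.5286

0.5286


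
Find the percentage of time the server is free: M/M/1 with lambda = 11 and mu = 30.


Idle fraction = (1 - rho) * 100 = (1 - 11/30) * 100 = 63.3%

63.3%


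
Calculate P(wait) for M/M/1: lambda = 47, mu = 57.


P(wait) = rho = lambda/mu = 47/57 = 0.8246

0.8246


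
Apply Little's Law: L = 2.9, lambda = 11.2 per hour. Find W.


W = L / lambda = 2.9 / 11.2 = 0.2589 hours

0.2589 hours


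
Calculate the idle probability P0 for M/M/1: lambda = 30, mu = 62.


P0 = 1 - rho = 1 - 30/62 = 0.5161

0.5161


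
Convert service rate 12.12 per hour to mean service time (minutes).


Mean service time = 60/mu = 60/12.12 = 4.95 minutes

4.95 minutes


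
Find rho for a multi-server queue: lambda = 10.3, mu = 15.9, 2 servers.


rho = lambda / (c * mu) = 10.3 / (2 * 15.9) = 0.3239

0.3239


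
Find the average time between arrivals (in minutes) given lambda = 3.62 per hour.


Mean interarrival time = 60/lambda = 60/3.62 = 16.57 minutes

16.57 minutes


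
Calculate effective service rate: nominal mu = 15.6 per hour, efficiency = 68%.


Effective rate = mu * efficiency = 15.6 * 0.68 = 10.61 per hour

10.61 per hour


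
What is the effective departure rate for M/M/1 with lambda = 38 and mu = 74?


For a stable queue (lambda < mu), throughput = lambda = 38 per hour

38 per hour


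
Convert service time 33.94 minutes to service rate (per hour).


mu = 60 / avg_service_time = 60 / 33.94 = 1.77 per hour

1.77 per hour


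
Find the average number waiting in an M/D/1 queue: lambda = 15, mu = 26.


M/D/1: Lq = rho^2 / (2*(1-rho)) where rho = 15/26; Lq = 0.39

0.39


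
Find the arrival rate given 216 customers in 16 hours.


lambda = total arrivals / time = 216 / 16 = 13.5 per hour

13.5 per hour


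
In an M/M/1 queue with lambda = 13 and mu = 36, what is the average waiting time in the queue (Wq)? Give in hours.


rho = 13/36; Wq = rho/(mu - lambda) = 0.0157 hours

0.0157 hours


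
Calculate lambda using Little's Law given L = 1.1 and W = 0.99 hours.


lambda = L / W = 1.1 / 0.99 = 1.11 per hour

1.11 per hour


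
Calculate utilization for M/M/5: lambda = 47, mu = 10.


rho = lambda/(c*mu) = 47/(5*10) = 0.94

0.94


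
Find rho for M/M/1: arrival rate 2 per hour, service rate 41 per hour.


rho = lambda/mu = 2/41 = 0.0488

0.0488


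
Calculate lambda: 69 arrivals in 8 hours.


lambda = total arrivals / time = 69 / 8 = 8.63 per hour

8.63 per hour


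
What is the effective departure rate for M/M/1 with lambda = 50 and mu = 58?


For a stable queue (lambda < mu), throughput = lambda = 50 per hour

50 per hour


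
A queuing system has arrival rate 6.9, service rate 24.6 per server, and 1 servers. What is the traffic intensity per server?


rho = lambda / (c * mu) = 6.9 / (1 * 24.6) = 0.2805

0.2805


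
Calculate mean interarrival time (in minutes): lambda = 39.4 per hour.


Mean interarrival time = 60/lambda = 60/39.4 = 1.52 minutes

1.52 minutes


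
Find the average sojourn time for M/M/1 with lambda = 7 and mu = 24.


W = 1/(mu - lambda) = 1/(24 - 7) = 0.0588 hours

0.0588 hours


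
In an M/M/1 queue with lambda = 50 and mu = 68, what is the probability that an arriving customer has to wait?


P(wait) = rho = lambda/mu = 50/68 = 0.7353

0.7353


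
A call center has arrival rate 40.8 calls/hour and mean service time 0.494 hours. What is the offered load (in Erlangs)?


Offered load a = lambda * E[S] = 40.8 * 0.494 = 20.16 Erlangs

20.16 Erlangs


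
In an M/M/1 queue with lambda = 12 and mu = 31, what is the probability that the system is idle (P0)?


P0 = 1 - rho = 1 - 12/31 = 0.6129

0.6129


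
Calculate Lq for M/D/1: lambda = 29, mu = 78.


M/D/1: Lq = rho^2 / (2*(1-rho)) where rho = 29/78; Lq = 0.11

0.11


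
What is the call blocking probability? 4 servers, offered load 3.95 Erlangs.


B(N,A) = (A^N/N!) / sum(A^k/k!, k=0..N) with N=4, A=3.95 = 0.3058

0.3058


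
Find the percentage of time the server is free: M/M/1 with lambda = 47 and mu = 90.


Idle fraction = (1 - rho) * 100 = (1 - 47/90) * 100 = 47.8%

47.8%


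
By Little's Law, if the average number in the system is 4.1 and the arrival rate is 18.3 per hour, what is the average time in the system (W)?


W = L / lambda = 4.1 / 18.3 = 0.224 hours

0.224 hours


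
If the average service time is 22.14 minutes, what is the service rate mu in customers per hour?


mu = 60 / avg_service_time = 60 / 22.14 = 2.71 per hour

2.71 per hour


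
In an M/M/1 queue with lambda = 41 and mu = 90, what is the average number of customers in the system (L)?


rho = 41/90; L = rho/(1-rho) = 0.84

0.84


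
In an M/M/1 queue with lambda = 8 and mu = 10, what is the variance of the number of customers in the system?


rho = 8/10; Var(N) = rho/(1-rho)^2 = 20.0

20.0


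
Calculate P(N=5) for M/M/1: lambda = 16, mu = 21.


rho = 16/21; P(n) = (1-rho)*rho^n = (1-16/21)*(16/21)^5 = 0.0611

0.0611


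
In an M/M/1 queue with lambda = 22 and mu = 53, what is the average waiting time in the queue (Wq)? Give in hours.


rho = 22/53; Wq = rho/(mu - lambda) = 0.0134 hours

0.0134 hours


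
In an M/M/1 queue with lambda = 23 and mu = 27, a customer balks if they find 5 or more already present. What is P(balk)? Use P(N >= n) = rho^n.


P(N >= 5) = rho^5 = (23/27)^5 = 0.4486

0.4486


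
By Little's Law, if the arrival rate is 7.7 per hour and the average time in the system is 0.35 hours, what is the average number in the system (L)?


L = lambda * W = 7.7 * 0.35 = 2.7

2.7


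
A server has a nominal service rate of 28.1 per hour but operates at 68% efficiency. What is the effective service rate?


Effective rate = mu * efficiency = 28.1 * 0.68 = 19.11 per hour

19.11 per hour


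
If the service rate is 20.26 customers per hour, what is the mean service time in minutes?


Mean service time = 60/mu = 60/20.26 = 2.96 minutes

2.96 minutes


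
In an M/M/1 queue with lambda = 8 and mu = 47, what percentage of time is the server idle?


Idle fraction = (1 - rho) * 100 = (1 - 8/47) * 100 = 83.0%

83.0%


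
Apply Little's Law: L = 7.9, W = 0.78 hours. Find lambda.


lambda = L / W = 7.9 / 0.78 = 10.13 per hour

10.13 per hour


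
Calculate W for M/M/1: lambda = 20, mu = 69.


W = 1/(mu - lambda) = 1/(69 - 20) = 0.0204 hours

0.0204 hours


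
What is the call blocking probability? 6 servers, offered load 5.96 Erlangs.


B(N,A) = (A^N/N!) / sum(A^k/k!, k=0..N) with N=6, A=5.96 = 0.2621

0.2621


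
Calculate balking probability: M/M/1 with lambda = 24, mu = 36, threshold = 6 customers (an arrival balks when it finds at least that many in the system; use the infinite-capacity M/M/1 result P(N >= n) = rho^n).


P(N >= 6) = rho^6 = (24/36)^6 = 0.0878

0.0878


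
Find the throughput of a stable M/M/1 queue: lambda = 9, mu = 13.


For a stable queue (lambda < mu), throughput = lambda = 9 per hour

9 per hour


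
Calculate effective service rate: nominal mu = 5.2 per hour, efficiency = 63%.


Effective rate = mu * efficiency = 5.2 * 0.63 = 3.28 per hour

3.28 per hour


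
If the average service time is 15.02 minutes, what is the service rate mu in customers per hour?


mu = 60 / avg_service_time = 60 / 15.02 = 3.99 per hour

3.99 per hour


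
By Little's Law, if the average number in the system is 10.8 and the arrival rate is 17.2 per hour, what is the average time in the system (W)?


W = L / lambda = 10.8 / 17.2 = 0.6279 hours

0.6279 hours


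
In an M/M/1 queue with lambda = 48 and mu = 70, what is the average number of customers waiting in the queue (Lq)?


rho = 48/70; Lq = rho^2/(1-rho) = 1.5

1.5


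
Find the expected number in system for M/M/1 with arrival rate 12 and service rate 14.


rho = 12/14; L = rho/(1-rho) = 6.0

6.0


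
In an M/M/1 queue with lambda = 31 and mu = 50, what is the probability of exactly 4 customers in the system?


rho = 31/50; P(n) = (1-rho)*rho^n = (1-31/50)*(31/50)^4 = 0.0562

0.0562


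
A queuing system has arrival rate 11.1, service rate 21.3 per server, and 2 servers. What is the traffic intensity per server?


rho = lambda / (c * mu) = 11.1 / (2 * 21.3) = 0.2606

0.2606


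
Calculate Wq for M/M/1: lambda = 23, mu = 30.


rho = 23/30; Wq = rho/(mu - lambda) = 0.1095 hours

0.1095 hours


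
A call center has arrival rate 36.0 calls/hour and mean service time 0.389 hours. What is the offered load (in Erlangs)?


Offered load a = lambda * E[S] = 36.0 * 0.389 = 14.0 Erlangs

14.0 Erlangs


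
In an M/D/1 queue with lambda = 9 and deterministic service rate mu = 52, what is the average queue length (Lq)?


M/D/1: Lq = rho^2 / (2*(1-rho)) where rho = 9/52; Lq = 0.02

0.02


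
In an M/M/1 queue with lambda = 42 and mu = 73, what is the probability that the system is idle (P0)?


P0 = 1 - rho = 1 - 42/73 = 0.4247

0.4247


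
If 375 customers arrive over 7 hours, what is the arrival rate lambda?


lambda = total arrivals / time = 375 / 7 = 53.57 per hour

53.57 per hour


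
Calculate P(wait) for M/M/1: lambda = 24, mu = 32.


P(wait) = rho = lambda/mu = 24/32 = 0.75

0.75


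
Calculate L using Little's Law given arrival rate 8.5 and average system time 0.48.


L = lambda * W = 8.5 * 0.48 = 4.08

4.08


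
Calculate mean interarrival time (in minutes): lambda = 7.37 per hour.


Mean interarrival time = 60/lambda = 60/7.37 = 8.14 minutes

8.14 minutes


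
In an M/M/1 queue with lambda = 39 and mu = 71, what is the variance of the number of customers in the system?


rho = 39/71; Var(N) = rho/(1-rho)^2 = 2.7

2.7


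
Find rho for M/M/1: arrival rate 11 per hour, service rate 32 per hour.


rho = lambda/mu = 11/32 = 0.3438

0.3438


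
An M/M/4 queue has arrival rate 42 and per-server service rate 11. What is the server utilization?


rho = lambda/(c*mu) = 42/(4*11) = 0.9545

0.9545


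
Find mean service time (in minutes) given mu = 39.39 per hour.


Mean service time = 60/mu = 60/39.39 = 1.52 minutes

1.52 minutes


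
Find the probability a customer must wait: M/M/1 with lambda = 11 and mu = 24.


P(wait) = rho = lambda/mu = 11/24 = 0.4583

0.4583


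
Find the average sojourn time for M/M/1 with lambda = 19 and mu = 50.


W = 1/(mu - lambda) = 1/(50 - 19) = 0.0323 hours

0.0323 hours


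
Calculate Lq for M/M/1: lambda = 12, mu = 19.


rho = 12/19; Lq = rho^2/(1-rho) = 1.08

1.08


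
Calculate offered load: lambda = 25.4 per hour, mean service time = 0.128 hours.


Offered load a = lambda * E[S] = 25.4 * 0.128 = 3.25 Erlangs

3.25 Erlangs


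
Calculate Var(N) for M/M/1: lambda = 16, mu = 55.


rho = 16/55; Var(N) = rho/(1-rho)^2 = 0.58

0.58


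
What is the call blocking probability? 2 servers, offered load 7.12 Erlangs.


B(N,A) = (A^N/N!) / sum(A^k/k!, k=0..N) with N=2, A=7.12 = 0.7574

0.7574


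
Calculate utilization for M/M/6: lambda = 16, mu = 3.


rho = lambda/(c*mu) = 16/(6*3) = 0.8889

0.8889


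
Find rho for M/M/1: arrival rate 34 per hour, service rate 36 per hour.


rho = lambda/mu = 34/36 = 0.9444

0.9444


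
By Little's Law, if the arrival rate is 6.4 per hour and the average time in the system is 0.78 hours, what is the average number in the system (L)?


L = lambda * W = 6.4 * 0.78 = 4.99

4.99


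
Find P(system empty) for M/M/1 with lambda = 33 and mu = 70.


P0 = 1 - rho = 1 - 33/70 = 0.5286

0.5286


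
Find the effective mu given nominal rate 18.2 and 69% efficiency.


Effective rate = mu * efficiency = 18.2 * 0.69 = 12.56 per hour

12.56 per hour


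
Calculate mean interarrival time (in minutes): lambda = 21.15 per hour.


Mean interarrival time = 60/lambda = 60/21.15 = 2.84 minutes

2.84 minutes


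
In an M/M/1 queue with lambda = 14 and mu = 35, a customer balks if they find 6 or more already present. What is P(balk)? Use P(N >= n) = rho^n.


P(N >= 6) = rho^6 = (14/35)^6 = 0.0041

0.0041


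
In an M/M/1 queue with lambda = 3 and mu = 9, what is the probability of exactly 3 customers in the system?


rho = 3/9; P(n) = (1-rho)*rho^n = (1-3/9)*(3/9)^3 = 0.0247

0.0247


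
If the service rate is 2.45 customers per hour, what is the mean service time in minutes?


Mean service time = 60/mu = 60/2.45 = 24.49 minutes

24.49 minutes


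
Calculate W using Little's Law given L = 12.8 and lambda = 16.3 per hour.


W = L / lambda = 12.8 / 16.3 = 0.7853 hours

0.7853 hours


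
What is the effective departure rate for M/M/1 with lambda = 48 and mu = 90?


For a stable queue (lambda < mu), throughput = lambda = 48 per hour

48 per hour


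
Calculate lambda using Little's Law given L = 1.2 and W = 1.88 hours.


lambda = L / W = 1.2 / 1.88 = 0.64 per hour

0.64 per hour


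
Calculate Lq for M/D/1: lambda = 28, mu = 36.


M/D/1: Lq = rho^2 / (2*(1-rho)) where rho = 28/36; Lq = 1.36

1.36


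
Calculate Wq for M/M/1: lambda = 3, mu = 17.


rho = 3/17; Wq = rho/(mu - lambda) = 0.0126 hours

0.0126 hours


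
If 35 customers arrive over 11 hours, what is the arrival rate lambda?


lambda = total arrivals / time = 35 / 11 = 3.18 per hour

3.18 per hour


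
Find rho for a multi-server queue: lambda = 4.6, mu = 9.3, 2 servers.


rho = lambda / (c * mu) = 4.6 / (2 * 9.3) = 0.2473

0.2473


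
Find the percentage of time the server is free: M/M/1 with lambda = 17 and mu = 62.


Idle fraction = (1 - rho) * 100 = (1 - 17/62) * 100 = 72.6%

72.6%


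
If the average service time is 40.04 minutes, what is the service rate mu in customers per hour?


mu = 60 / avg_service_time = 60 / 40.04 = 1.5 per hour

1.5 per hour


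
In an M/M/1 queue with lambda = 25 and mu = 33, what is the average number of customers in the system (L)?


rho = 25/33; L = rho/(1-rho) = 3.13

3.13


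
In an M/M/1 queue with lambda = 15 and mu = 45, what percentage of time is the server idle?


Idle fraction = (1 - rho) * 100 = (1 - 15/45) * 100 = 66.7%

66.7%


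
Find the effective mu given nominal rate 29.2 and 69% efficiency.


Effective rate = mu * efficiency = 29.2 * 0.69 = 20.15 per hour

20.15 per hour


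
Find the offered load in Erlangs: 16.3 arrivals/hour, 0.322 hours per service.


Offered load a = lambda * E[S] = 16.3 * 0.322 = 5.25 Erlangs

5.25 Erlangs


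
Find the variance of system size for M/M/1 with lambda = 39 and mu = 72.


rho = 39/72; Var(N) = rho/(1-rho)^2 = 2.58

2.58


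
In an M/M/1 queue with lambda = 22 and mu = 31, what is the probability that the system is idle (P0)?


P0 = 1 - rho = 1 - 22/31 = 0.2903

0.2903


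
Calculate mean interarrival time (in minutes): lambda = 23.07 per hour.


Mean interarrival time = 60/lambda = 60/23.07 = 2.6 minutes

2.6 minutes


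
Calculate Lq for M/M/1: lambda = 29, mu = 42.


rho = 29/42; Lq = rho^2/(1-rho) = 1.54

1.54


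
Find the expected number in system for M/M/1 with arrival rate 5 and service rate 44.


rho = 5/44; L = rho/(1-rho) = 0.13

0.13


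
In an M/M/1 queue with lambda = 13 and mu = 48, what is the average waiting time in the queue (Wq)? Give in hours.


rho = 13/48; Wq = rho/(mu - lambda) = 0.0077 hours

0.0077 hours


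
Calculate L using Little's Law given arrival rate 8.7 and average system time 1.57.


L = lambda * W = 8.7 * 1.57 = 13.66

13.66


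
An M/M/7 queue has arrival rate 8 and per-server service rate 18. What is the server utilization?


rho = lambda/(c*mu) = 8/(7*18) = 0.0635

0.0635


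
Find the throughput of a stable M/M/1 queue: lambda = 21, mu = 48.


For a stable queue (lambda < mu), throughput = lambda = 21 per hour

21 per hour


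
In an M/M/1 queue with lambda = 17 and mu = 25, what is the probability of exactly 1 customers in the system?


rho = 17/25; P(n) = (1-rho)*rho^n = (1-17/25)*(17/25)^1 = 0.2176

0.2176


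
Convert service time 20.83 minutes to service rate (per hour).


mu = 60 / avg_service_time = 60 / 20.83 = 2.88 per hour

2.88 per hour


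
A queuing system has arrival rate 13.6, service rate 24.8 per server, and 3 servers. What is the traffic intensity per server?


rho = lambda / (c * mu) = 13.6 / (3 * 24.8) = 0.1828

0.1828


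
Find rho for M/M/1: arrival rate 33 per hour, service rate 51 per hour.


rho = lambda/mu = 33/51 = 0.6471

0.6471


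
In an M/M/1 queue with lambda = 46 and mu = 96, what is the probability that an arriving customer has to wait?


P(wait) = rho = lambda/mu = 46/96 = 0.4792

0.4792


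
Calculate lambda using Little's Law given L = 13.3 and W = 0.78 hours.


lambda = L / W = 13.3 / 0.78 = 17.05 per hour

17.05 per hour


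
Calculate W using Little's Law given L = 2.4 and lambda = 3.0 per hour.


W = L / lambda = 2.4 / 3.0 = 0.8 hours

0.8 hours


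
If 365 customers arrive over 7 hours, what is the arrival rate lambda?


lambda = total arrivals / time = 365 / 7 = 52.14 per hour

52.14 per hour


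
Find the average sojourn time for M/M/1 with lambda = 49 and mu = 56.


W = 1/(mu - lambda) = 1/(56 - 49) = 0.1429 hours

0.1429 hours


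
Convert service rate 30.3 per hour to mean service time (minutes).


Mean service time = 60/mu = 60/30.3 = 1.98 minutes

1.98 minutes


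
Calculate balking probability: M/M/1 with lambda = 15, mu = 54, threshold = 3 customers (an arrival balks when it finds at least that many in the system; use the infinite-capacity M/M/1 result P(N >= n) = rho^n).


P(N >= 3) = rho^3 = (15/54)^3 = 0.0214

0.0214


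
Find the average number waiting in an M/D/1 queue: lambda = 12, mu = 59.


M/D/1: Lq = rho^2 / (2*(1-rho)) where rho = 12/59; Lq = 0.03

0.03


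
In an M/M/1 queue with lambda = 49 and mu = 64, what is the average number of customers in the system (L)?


rho = 49/64; L = rho/(1-rho) = 3.27

3.27


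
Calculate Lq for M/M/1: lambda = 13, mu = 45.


rho = 13/45; Lq = rho^2/(1-rho) = 0.12

0.12


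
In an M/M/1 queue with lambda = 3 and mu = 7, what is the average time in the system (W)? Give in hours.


W = 1/(mu - lambda) = 1/(7 - 3) = 0.25 hours

0.25 hours


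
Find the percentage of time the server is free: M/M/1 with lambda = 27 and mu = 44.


Idle fraction = (1 - rho) * 100 = (1 - 27/44) * 100 = 38.6%

38.6%


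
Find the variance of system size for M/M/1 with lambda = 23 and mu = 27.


rho = 23/27; Var(N) = rho/(1-rho)^2 = 38.81

38.81


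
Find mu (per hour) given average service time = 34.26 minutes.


mu = 60 / avg_service_time = 60 / 34.26 = 1.75 per hour

1.75 per hour


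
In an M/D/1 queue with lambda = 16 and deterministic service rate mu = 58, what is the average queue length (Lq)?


M/D/1: Lq = rho^2 / (2*(1-rho)) where rho = 16/58; Lq = 0.05

0.05


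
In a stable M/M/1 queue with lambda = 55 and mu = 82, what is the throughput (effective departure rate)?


For a stable queue (lambda < mu), throughput = lambda = 55 per hour

55 per hour


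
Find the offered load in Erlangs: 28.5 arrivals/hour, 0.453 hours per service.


Offered load a = lambda * E[S] = 28.5 * 0.453 = 12.91 Erlangs

12.91 Erlangs


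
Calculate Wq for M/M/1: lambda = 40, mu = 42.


rho = 40/42; Wq = rho/(mu - lambda) = 0.4762 hours

0.4762 hours


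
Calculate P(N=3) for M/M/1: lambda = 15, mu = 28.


rho = 15/28; P(n) = (1-rho)*rho^n = (1-15/28)*(15/28)^3 = 0.0714

0.0714


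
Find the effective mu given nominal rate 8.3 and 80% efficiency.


Effective rate = mu * efficiency = 8.3 * 0.8 = 6.64 per hour

6.64 per hour


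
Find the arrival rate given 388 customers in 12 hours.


lambda = total arrivals / time = 388 / 12 = 32.33 per hour

32.33 per hour


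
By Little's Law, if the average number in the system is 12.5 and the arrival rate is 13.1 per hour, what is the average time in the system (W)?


W = L / lambda = 12.5 / 13.1 = 0.9542 hours

0.9542 hours


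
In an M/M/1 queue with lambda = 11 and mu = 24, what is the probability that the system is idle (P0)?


P0 = 1 - rho = 1 - 11/24 = 0.5417

0.5417


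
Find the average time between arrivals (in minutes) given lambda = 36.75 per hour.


Mean interarrival time = 60/lambda = 60/36.75 = 1.63 minutes

1.63 minutes


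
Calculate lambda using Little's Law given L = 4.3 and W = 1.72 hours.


lambda = L / W = 4.3 / 1.72 = 2.5 per hour

2.5 per hour


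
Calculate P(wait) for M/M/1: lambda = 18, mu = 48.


P(wait) = rho = lambda/mu = 18/48 = 0.375

0.375


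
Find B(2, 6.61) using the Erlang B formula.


B(N,A) = (A^N/N!) / sum(A^k/k!, k=0..N) with N=2, A=6.61 = 0.7416

0.7416


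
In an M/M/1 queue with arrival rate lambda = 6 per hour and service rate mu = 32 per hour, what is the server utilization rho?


rho = lambda/mu = 6/32 = 0.1875

0.1875


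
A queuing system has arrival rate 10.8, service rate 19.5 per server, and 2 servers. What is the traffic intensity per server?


rho = lambda / (c * mu) = 10.8 / (2 * 19.5) = 0.2769

0.2769


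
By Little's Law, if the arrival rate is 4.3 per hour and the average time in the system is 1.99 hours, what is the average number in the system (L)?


L = lambda * W = 4.3 * 1.99 = 8.56

8.56


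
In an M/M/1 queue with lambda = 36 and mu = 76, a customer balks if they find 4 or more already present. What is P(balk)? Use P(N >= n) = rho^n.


P(N >= 4) = rho^4 = (36/76)^4 = 0.0503

0.0503


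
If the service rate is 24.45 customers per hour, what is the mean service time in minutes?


Mean service time = 60/mu = 60/24.45 = 2.45 minutes

2.45 minutes


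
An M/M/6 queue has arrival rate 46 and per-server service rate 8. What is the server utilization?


rho = lambda/(c*mu) = 46/(6*8) = 0.9583

0.9583


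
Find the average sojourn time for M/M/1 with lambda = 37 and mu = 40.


W = 1/(mu - lambda) = 1/(40 - 37) = 0.3333 hours

0.3333 hours


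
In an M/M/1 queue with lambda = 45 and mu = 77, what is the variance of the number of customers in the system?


rho = 45/77; Var(N) = rho/(1-rho)^2 = 3.38

3.38


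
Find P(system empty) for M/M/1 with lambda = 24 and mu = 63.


P0 = 1 - rho = 1 - 24/63 = 0.619

0.619


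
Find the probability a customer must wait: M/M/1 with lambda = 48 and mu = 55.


P(wait) = rho = lambda/mu = 48/55 = 0.8727

0.8727


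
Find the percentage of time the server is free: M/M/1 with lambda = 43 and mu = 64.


Idle fraction = (1 - rho) * 100 = (1 - 43/64) * 100 = 32.8%

32.8%


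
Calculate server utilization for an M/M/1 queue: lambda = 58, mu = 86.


rho = lambda/mu = 58/86 = 0.6744

0.6744


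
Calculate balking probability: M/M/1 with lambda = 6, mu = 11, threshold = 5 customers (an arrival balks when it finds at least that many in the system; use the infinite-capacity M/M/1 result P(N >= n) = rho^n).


P(N >= 5) = rho^5 = (6/11)^5 = 0.0483

0.0483


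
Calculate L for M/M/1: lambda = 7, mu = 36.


rho = 7/36; L = rho/(1-rho) = 0.24

0.24


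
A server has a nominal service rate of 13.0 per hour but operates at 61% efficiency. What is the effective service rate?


Effective rate = mu * efficiency = 13.0 * 0.61 = 7.93 per hour

7.93 per hour


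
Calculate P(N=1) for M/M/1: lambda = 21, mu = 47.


rho = 21/47; P(n) = (1-rho)*rho^n = (1-21/47)*(21/47)^1 = 0.2472

0.2472


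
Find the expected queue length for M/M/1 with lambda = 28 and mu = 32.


rho = 28/32; Lq = rho^2/(1-rho) = 6.13

6.13


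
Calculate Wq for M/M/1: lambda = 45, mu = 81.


rho = 45/81; Wq = rho/(mu - lambda) = 0.0154 hours

0.0154 hours


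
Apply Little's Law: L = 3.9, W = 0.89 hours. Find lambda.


lambda = L / W = 3.9 / 0.89 = 4.38 per hour

4.38 per hour


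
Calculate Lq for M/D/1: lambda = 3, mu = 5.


M/D/1: Lq = rho^2 / (2*(1-rho)) where rho = 3/5; Lq = 0.45

0.45


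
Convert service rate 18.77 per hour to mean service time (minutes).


Mean service time = 60/mu = 60/18.77 = 3.2 minutes

3.2 minutes


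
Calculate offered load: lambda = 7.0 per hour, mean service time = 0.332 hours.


Offered load a = lambda * E[S] = 7.0 * 0.332 = 2.32 Erlangs

2.32 Erlangs


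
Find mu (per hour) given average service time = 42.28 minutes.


mu = 60 / avg_service_time = 60 / 42.28 = 1.42 per hour

1.42 per hour


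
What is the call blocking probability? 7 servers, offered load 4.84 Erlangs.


B(N,A) = (A^N/N!) / sum(A^k/k!, k=0..N) with N=7, A=4.84 = 0.1106

0.1106


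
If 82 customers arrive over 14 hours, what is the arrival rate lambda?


lambda = total arrivals / time = 82 / 14 = 5.86 per hour

5.86 per hour


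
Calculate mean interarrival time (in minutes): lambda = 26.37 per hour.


Mean interarrival time = 60/lambda = 60/26.37 = 2.28 minutes

2.28 minutes


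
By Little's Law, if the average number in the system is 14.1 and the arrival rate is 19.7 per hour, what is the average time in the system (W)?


W = L / lambda = 14.1 / 19.7 = 0.7157 hours

0.7157 hours


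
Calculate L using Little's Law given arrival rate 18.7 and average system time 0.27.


L = lambda * W = 18.7 * 0.27 = 5.05

5.05


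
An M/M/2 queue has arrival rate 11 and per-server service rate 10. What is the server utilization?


rho = lambda/(c*mu) = 11/(2*10) = 0.55

0.55


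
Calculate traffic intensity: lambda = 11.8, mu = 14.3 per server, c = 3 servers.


rho = lambda / (c * mu) = 11.8 / (3 * 14.3) = 0.2751

0.2751


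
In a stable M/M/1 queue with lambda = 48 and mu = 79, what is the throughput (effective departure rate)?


For a stable queue (lambda < mu), throughput = lambda = 48 per hour

48 per hour


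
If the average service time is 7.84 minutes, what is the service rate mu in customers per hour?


mu = 60 / avg_service_time = 60 / 7.84 = 7.65 per hour

7.65 per hour


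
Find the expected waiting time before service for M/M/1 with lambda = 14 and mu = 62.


rho = 14/62; Wq = rho/(mu - lambda) = 0.0047 hours

0.0047 hours
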